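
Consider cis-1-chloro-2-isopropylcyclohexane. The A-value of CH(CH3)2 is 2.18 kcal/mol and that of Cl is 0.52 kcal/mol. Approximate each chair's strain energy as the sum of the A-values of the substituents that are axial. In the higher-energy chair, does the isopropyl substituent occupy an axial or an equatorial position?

C1 and C2 have opposite parity, so for the cis isomer the two substituents are one axial and one equatorial in each chair.
Chair I (isopropyl axial, chloro equatorial): E = 2.18 kcal/mol.
Chair II (isopropyl equatorial, chloro axial): E = 0.52 kcal/mol.
Chair I is the less stable (higher-energy) conformer, and in that chair the isopropyl group is axial.

axial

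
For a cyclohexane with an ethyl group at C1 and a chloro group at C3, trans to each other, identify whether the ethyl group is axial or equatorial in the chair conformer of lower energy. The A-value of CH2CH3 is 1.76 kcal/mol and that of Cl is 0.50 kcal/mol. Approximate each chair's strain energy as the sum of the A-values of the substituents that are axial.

C1 and C3 have the same parity, so for the trans isomer the two substituents are one axial and one equatorial in each chair.
Chair I (ethyl axial, chloro equatorial): E = 1.76 kcal/mol.
Chair II (ethyl equatorial, chloro axial): E = 0.50 kcal/mol.
Chair II is the more stable (lower-energy) conformer, and in that chair the ethyl group is equatorial.

equatorial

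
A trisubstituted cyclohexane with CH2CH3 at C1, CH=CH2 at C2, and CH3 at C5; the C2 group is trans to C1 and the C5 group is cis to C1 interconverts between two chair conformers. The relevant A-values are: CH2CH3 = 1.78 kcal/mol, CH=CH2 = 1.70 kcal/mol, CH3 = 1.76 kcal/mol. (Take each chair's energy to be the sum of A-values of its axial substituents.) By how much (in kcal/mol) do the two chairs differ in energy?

5.24 kcal/mol

Chair I (ethyl axial, vinyl axial, methyl axial): E = 5.24 kcal/mol.
Chair II (ethyl equatorial, vinyl equatorial, methyl equatorial): E = 0.00 kcal/mol.
ΔE = 5.24 − 0.00 = 5.24 kcal/mol; chair II is more stable.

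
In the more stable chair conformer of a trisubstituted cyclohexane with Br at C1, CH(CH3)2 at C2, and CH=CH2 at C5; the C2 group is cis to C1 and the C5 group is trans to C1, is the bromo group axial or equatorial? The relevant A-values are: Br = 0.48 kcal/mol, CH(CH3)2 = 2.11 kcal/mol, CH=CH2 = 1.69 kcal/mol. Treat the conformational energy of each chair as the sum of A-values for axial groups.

axial

Chair I (bromo axial, isopropyl equatorial, vinyl equatorial): E = 0.48 kcal/mol.
Chair II (bromo equatorial, isopropyl axial, vinyl axial): E = 3.80 kcal/mol.
Chair I is the more stable (lower-energy) conformer, and in that chair the bromo group is axial.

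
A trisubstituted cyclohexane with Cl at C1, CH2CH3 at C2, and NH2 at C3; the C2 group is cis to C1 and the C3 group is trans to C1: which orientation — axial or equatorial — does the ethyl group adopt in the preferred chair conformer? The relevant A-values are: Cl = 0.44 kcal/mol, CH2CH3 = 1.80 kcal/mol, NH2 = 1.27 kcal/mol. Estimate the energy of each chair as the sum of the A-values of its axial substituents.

equatorial

Chair I (chloro axial, ethyl equatorial, amino equatorial): E = 0.44 kcal/mol.
Chair II (chloro equatorial, ethyl axial, amino axial): E = 3.07 kcal/mol.
Chair I is the more stable (lower-energy) conformer, and in that chair the ethyl group is equatorial.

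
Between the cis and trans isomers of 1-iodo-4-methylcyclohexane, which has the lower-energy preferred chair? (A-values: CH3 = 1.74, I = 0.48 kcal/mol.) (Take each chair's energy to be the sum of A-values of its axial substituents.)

trans

At 1,4 positions (parity opposite): cis → (a,e or e,a); trans → (e,e or a,a).
Best chair for cis: E = 0.48 kcal/mol; best chair for trans: E = 0.00 kcal/mol.
The trans isomer is lower by 0.48 kcal/mol.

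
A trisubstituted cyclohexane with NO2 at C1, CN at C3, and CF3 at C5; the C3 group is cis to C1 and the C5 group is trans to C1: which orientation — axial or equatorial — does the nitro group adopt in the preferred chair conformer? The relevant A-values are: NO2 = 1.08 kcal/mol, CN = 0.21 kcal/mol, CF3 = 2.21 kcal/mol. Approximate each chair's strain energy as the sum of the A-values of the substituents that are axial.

axial

Chair I (nitro axial, cyano axial, trifluoromethyl equatorial): E = 1.29 kcal/mol.
Chair II (nitro equatorial, cyano equatorial, trifluoromethyl axial): E = 2.21 kcal/mol.
Chair I is the more stable (lower-energy) conformer, and in that chair the nitro group is axial.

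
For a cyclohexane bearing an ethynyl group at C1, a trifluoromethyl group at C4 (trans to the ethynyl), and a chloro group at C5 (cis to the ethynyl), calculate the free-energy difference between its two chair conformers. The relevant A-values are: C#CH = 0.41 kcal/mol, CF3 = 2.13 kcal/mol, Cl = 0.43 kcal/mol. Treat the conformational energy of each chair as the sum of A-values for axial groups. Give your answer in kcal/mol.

Chair I (ethynyl axial, trifluoromethyl axial, chloro axial): E = 2.97 kcal/mol.
Chair II (ethynyl equatorial, trifluoromethyl equatorial, chloro equatorial): E = 0.00 kcal/mol.
ΔE = 2.97 − 0.00 = 2.97 kcal/mol; chair II is more stable.

2.97 kcal/mol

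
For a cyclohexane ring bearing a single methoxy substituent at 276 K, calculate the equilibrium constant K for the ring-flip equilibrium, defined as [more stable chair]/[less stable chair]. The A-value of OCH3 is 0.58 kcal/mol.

K ≈ 2.88

One chair has the methoxy group axial (E = 0.58 kcal/mol) and the other has it equatorial (E = 0).
ΔG = 0.58 kcal/mol between the two chairs.
K = exp(ΔG/RT) with R = 1.987×10⁻³ kcal mol⁻¹ K⁻¹ and T = 276 K gives K ≈ 2.88.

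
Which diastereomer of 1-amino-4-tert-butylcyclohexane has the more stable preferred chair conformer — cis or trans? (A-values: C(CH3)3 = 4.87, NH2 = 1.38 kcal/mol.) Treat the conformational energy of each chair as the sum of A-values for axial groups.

At 1,4 positions (parity opposite): cis → (a,e or e,a); trans → (e,e or a,a).
Best chair for cis: E = 1.38 kcal/mol; best chair for trans: E = 0.00 kcal/mol.
The trans isomer is lower by 1.38 kcal/mol.

trans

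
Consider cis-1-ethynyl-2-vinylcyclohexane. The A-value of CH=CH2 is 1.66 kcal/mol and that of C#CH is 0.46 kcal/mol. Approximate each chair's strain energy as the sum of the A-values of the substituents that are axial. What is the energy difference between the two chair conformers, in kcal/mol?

1.20 kcal/mol

C1 and C2 have opposite parity, so for the cis isomer the two substituents are one axial and one equatorial in each chair.
Chair I (vinyl axial, ethynyl equatorial): E = 1.66 kcal/mol.
Chair II (vinyl equatorial, ethynyl axial): E = 0.46 kcal/mol.
ΔE = 1.66 − 0.46 = 1.20 kcal/mol; chair II is more stable.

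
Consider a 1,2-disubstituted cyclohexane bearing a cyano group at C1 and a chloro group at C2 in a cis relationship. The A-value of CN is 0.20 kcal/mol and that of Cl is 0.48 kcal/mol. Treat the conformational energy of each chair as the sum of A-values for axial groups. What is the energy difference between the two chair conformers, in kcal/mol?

0.28 kcal/mol

C1 and C2 have opposite parity, so for the cis isomer the two substituents are one axial and one equatorial in each chair.
Chair I (cyano axial, chloro equatorial): E = 0.20 kcal/mol.
Chair II (cyano equatorial, chloro axial): E = 0.48 kcal/mol.
ΔE = 0.48 − 0.20 = 0.28 kcal/mol; chair I is more stable.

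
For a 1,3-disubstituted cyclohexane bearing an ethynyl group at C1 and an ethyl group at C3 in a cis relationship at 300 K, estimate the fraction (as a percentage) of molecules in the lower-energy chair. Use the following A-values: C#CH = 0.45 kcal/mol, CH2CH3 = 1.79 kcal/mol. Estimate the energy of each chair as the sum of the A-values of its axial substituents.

97.7%

C1 and C3 have the same parity, so for the cis isomer the two substituents are e,e in one chair and a,a in the other.
Chair I (ethynyl axial, ethyl axial): E = 2.24 kcal/mol; chair II (ethynyl equatorial, ethyl equatorial): E = 0.00 kcal/mol.
ΔG = 2.24 kcal/mol between the two chairs.
K = exp(ΔG/RT) with R = 1.987×10⁻³ kcal mol⁻¹ K⁻¹ and T = 300 K gives K ≈ 42.9.
Fraction in the lower-energy chair = K/(K+1) = 97.7%.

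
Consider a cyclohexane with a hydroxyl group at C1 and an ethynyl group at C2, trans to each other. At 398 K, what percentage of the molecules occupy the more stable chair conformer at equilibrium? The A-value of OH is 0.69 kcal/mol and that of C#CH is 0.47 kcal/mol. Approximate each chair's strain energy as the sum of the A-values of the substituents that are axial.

81.3%

C1 and C2 have opposite parity, so for the trans isomer the two substituents are e,e in one chair and a,a in the other.
Chair I (hydroxyl axial, ethynyl axial): E = 1.16 kcal/mol; chair II (hydroxyl equatorial, ethynyl equatorial): E = 0.00 kcal/mol.
ΔG = 1.16 kcal/mol between the two chairs.
K = exp(ΔG/RT) with R = 1.987×10⁻³ kcal mol⁻¹ K⁻¹ and T = 398 K gives K ≈ 4.34.
Fraction in the lower-energy chair = K/(K+1) = 81.3%.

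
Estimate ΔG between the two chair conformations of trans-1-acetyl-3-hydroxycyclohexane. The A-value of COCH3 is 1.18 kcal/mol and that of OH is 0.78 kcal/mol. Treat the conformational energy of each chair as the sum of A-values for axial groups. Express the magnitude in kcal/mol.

C1 and C3 have the same parity, so for the trans isomer the two substituents are one axial and one equatorial in each chair.
Chair I (acetyl axial, hydroxyl equatorial): E = 1.18 kcal/mol.
Chair II (acetyl equatorial, hydroxyl axial): E = 0.78 kcal/mol.
ΔE = 1.18 − 0.78 = 0.40 kcal/mol; chair II is more stable.

0.40 kcal/mol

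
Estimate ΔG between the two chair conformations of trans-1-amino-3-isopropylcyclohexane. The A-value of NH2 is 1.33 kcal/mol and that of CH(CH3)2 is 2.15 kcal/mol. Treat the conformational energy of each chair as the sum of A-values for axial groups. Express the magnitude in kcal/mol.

C1 and C3 have the same parity, so for the trans isomer the two substituents are one axial and one equatorial in each chair.
Chair I (amino axial, isopropyl equatorial): E = 1.33 kcal/mol.
Chair II (amino equatorial, isopropyl axial): E = 2.15 kcal/mol.
ΔE = 2.15 − 1.33 = 0.82 kcal/mol; chair I is more stable.

0.82 kcal/mol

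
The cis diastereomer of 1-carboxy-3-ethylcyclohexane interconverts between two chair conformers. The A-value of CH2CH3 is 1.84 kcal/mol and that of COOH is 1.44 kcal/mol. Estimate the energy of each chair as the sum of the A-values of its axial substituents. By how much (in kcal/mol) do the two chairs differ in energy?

3.28 kcal/mol

C1 and C3 have the same parity, so for the cis isomer the two substituents are e,e in one chair and a,a in the other.
Chair I (ethyl axial, carboxyl axial): E = 3.28 kcal/mol.
Chair II (ethyl equatorial, carboxyl equatorial): E = 0.00 kcal/mol.
ΔE = 3.28 − 0.00 = 3.28 kcal/mol; chair II is more stable.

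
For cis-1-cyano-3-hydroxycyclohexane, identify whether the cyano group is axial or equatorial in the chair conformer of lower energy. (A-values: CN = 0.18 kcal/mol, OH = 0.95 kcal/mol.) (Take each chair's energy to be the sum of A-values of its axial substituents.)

C1 and C3 have the same parity, so for the cis isomer the two substituents are e,e in one chair and a,a in the other.
Chair I (cyano axial, hydroxyl axial): E = 1.13 kcal/mol.
Chair II (cyano equatorial, hydroxyl equatorial): E = 0.00 kcal/mol.
Chair II is the more stable (lower-energy) conformer, and in that chair the cyano group is equatorial.

equatorial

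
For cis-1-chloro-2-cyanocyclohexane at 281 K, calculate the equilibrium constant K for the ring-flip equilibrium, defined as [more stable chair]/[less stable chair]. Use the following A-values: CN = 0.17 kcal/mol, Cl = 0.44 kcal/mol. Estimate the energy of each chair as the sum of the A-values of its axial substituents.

C1 and C2 have opposite parity, so for the cis isomer the two substituents are one axial and one equatorial in each chair.
Chair I (cyano axial, chloro equatorial): E = 0.17 kcal/mol; chair II (cyano equatorial, chloro axial): E = 0.44 kcal/mol.
ΔG = 0.27 kcal/mol between the two chairs.
K = exp(ΔG/RT) with R = 1.987×10⁻³ kcal mol⁻¹ K⁻¹ and T = 281 K gives K ≈ 1.62.

K ≈ 1.62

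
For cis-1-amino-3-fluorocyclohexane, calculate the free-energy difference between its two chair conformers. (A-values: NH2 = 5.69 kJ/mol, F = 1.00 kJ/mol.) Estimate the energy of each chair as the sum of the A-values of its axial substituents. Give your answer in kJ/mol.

C1 and C3 have the same parity, so for the cis isomer the two substituents are e,e in one chair and a,a in the other.
Chair I (amino axial, fluoro axial): E = 6.69 kJ/mol.
Chair II (amino equatorial, fluoro equatorial): E = 0.00 kJ/mol.
ΔE = 6.69 − 0.00 = 6.69 kJ/mol; chair II is more stable.

6.69 kJ/mol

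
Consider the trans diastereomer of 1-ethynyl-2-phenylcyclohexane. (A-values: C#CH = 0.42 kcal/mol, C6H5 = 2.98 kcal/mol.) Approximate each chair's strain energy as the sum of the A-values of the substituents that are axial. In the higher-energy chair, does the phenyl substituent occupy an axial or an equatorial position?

axial

C1 and C2 have opposite parity, so for the trans isomer the two substituents are e,e in one chair and a,a in the other.
Chair I (ethynyl axial, phenyl axial): E = 3.40 kcal/mol.
Chair II (ethynyl equatorial, phenyl equatorial): E = 0.00 kcal/mol.
Chair I is the less stable (higher-energy) conformer, and in that chair the phenyl group is axial.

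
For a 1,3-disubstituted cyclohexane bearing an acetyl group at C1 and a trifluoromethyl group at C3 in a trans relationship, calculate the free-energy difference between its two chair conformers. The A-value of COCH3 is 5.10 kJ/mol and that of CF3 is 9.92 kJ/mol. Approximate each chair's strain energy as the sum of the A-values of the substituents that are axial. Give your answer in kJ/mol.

C1 and C3 have the same parity, so for the trans isomer the two substituents are one axial and one equatorial in each chair.
Chair I (acetyl axial, trifluoromethyl equatorial): E = 5.10 kJ/mol.
Chair II (acetyl equatorial, trifluoromethyl axial): E = 9.92 kJ/mol.
ΔE = 9.92 − 5.10 = 4.82 kJ/mol; chair I is more stable.

4.82 kJ/mol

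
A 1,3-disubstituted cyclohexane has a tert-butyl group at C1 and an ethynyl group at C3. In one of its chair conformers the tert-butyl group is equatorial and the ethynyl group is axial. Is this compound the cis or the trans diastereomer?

trans

C1 and C3 have the same parity, so their axial bonds point in the same direction.
With same-parity carbons, two substituents on the same face are both axial or both equatorial; opposite faces give one of each.
Here the groups are equatorial/axial → opposite face → trans.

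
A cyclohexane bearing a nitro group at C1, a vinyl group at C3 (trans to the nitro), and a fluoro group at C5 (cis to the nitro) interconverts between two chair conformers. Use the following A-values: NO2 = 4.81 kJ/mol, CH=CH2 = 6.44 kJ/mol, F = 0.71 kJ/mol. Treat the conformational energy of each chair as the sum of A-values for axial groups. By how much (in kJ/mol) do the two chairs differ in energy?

0.92 kJ/mol

Chair I (nitro axial, vinyl equatorial, fluoro axial): E = 5.52 kJ/mol.
Chair II (nitro equatorial, vinyl axial, fluoro equatorial): E = 6.44 kJ/mol.
ΔE = 6.44 − 5.52 = 0.92 kJ/mol; chair I is more stable.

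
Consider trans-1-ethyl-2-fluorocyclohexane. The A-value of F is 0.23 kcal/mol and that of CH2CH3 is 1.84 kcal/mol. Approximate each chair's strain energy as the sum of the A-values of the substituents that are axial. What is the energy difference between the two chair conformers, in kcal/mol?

C1 and C2 have opposite parity, so for the trans isomer the two substituents are e,e in one chair and a,a in the other.
Chair I (fluoro axial, ethyl axial): E = 2.07 kcal/mol.
Chair II (fluoro equatorial, ethyl equatorial): E = 0.00 kcal/mol.
ΔE = 2.07 − 0.00 = 2.07 kcal/mol; chair II is more stable.

2.07 kcal/mol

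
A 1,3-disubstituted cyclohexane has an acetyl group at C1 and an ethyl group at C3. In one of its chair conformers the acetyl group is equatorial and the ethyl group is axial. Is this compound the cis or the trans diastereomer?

trans

C1 and C3 have the same parity, so their axial bonds point in the same direction.
With same-parity carbons, two substituents on the same face are both axial or both equatorial; opposite faces give one of each.
Here the groups are equatorial/axial → opposite face → trans.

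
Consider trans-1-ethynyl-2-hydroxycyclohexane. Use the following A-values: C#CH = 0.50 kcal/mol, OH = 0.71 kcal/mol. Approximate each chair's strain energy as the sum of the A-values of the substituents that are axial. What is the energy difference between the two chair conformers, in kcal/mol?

C1 and C2 have opposite parity, so for the trans isomer the two substituents are e,e in one chair and a,a in the other.
Chair I (ethynyl axial, hydroxyl axial): E = 1.21 kcal/mol.
Chair II (ethynyl equatorial, hydroxyl equatorial): E = 0.00 kcal/mol.
ΔE = 1.21 − 0.00 = 1.21 kcal/mol; chair II is more stable.

1.21 kcal/mol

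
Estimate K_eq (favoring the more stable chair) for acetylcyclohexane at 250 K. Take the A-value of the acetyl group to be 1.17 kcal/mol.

K ≈ 10.5

One chair has the acetyl group axial (E = 1.17 kcal/mol) and the other has it equatorial (E = 0).
ΔG = 1.17 kcal/mol between the two chairs.
K = exp(ΔG/RT) with R = 1.987×10⁻³ kcal mol⁻¹ K⁻¹ and T = 250 K gives K ≈ 10.5.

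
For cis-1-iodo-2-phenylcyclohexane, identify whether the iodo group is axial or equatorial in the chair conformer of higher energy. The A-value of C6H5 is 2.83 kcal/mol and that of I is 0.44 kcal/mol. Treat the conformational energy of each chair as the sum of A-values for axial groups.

C1 and C2 have opposite parity, so for the cis isomer the two substituents are one axial and one equatorial in each chair.
Chair I (phenyl axial, iodo equatorial): E = 2.83 kcal/mol.
Chair II (phenyl equatorial, iodo axial): E = 0.44 kcal/mol.
Chair I is the less stable (higher-energy) conformer, and in that chair the iodo group is equatorial.

equatorial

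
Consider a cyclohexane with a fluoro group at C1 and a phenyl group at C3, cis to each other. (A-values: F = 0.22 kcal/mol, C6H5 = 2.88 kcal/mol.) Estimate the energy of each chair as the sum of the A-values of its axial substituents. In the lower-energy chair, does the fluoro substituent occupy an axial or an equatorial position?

C1 and C3 have the same parity, so for the cis isomer the two substituents are e,e in one chair and a,a in the other.
Chair I (fluoro axial, phenyl axial): E = 3.10 kcal/mol.
Chair II (fluoro equatorial, phenyl equatorial): E = 0.00 kcal/mol.
Chair II is the more stable (lower-energy) conformer, and in that chair the fluoro group is equatorial.

equatorial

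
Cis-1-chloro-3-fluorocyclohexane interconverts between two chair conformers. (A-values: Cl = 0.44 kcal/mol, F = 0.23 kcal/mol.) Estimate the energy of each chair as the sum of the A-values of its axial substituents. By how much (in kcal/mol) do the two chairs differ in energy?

C1 and C3 have the same parity, so for the cis isomer the two substituents are e,e in one chair and a,a in the other.
Chair I (chloro axial, fluoro axial): E = 0.67 kcal/mol.
Chair II (chloro equatorial, fluoro equatorial): E = 0.00 kcal/mol.
ΔE = 0.67 − 0.00 = 0.67 kcal/mol; chair II is more stable.

0.67 kcal/mol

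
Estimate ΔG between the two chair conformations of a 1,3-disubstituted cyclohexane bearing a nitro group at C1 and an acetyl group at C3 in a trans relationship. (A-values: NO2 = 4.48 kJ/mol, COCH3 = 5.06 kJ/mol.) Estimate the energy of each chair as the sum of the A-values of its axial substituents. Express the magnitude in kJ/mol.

0.58 kJ/mol

C1 and C3 have the same parity, so for the trans isomer the two substituents are one axial and one equatorial in each chair.
Chair I (nitro axial, acetyl equatorial): E = 4.48 kJ/mol.
Chair II (nitro equatorial, acetyl axial): E = 5.06 kJ/mol.
ΔE = 5.06 − 4.48 = 0.58 kJ/mol; chair I is more stable.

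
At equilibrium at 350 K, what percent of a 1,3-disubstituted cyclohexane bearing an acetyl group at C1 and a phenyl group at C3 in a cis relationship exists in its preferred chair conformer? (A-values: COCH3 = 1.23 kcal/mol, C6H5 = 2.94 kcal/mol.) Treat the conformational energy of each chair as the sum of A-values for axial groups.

99.8%

C1 and C3 have the same parity, so for the cis isomer the two substituents are e,e in one chair and a,a in the other.
Chair I (acetyl axial, phenyl axial): E = 4.17 kcal/mol; chair II (acetyl equatorial, phenyl equatorial): E = 0.00 kcal/mol.
ΔG = 4.17 kcal/mol between the two chairs.
K = exp(ΔG/RT) with R = 1.987×10⁻³ kcal mol⁻¹ K⁻¹ and T = 350 K gives K ≈ 402.
Fraction in the lower-energy chair = K/(K+1) = 99.8%.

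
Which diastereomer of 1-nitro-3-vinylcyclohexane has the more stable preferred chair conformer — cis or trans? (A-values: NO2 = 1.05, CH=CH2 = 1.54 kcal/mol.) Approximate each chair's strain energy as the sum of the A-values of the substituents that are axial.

At 1,3 positions (parity same): cis → (e,e or a,a); trans → (a,e or e,a).
Best chair for cis: E = 0.00 kcal/mol; best chair for trans: E = 1.05 kcal/mol.
The cis isomer is lower by 1.05 kcal/mol.

cis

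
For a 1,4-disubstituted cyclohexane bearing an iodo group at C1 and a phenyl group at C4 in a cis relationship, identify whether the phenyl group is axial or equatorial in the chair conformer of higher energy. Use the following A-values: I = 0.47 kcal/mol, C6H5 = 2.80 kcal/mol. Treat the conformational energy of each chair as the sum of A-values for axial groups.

C1 and C4 have opposite parity, so for the cis isomer the two substituents are one axial and one equatorial in each chair.
Chair I (iodo axial, phenyl equatorial): E = 0.47 kcal/mol.
Chair II (iodo equatorial, phenyl axial): E = 2.80 kcal/mol.
Chair II is the less stable (higher-energy) conformer, and in that chair the phenyl group is axial.

axial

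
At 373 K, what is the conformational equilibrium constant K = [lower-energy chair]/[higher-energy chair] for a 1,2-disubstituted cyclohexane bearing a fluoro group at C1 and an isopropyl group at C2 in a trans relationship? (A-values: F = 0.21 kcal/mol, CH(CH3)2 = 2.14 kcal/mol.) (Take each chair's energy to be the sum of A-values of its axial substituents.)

K ≈ 23.8

C1 and C2 have opposite parity, so for the trans isomer the two substituents are e,e in one chair and a,a in the other.
Chair I (fluoro axial, isopropyl axial): E = 2.35 kcal/mol; chair II (fluoro equatorial, isopropyl equatorial): E = 0.00 kcal/mol.
ΔG = 2.35 kcal/mol between the two chairs.
K = exp(ΔG/RT) with R = 1.987×10⁻³ kcal mol⁻¹ K⁻¹ and T = 373 K gives K ≈ 23.8.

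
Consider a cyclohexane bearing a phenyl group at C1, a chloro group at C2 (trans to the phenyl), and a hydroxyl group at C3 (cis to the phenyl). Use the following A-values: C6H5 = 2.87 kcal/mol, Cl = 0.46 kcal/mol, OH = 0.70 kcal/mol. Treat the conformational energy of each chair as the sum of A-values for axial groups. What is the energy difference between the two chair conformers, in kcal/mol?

4.03 kcal/mol

Chair I (phenyl axial, chloro axial, hydroxyl axial): E = 4.03 kcal/mol.
Chair II (phenyl equatorial, chloro equatorial, hydroxyl equatorial): E = 0.00 kcal/mol.
ΔE = 4.03 − 0.00 = 4.03 kcal/mol; chair II is more stable.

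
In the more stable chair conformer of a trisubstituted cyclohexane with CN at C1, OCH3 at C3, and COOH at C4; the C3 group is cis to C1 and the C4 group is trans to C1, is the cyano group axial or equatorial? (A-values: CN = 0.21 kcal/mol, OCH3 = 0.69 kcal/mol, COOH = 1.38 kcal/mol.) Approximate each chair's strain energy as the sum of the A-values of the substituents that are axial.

Chair I (cyano axial, methoxy axial, carboxyl axial): E = 2.28 kcal/mol.
Chair II (cyano equatorial, methoxy equatorial, carboxyl equatorial): E = 0.00 kcal/mol.
Chair II is the more stable (lower-energy) conformer, and in that chair the cyano group is equatorial.

equatorial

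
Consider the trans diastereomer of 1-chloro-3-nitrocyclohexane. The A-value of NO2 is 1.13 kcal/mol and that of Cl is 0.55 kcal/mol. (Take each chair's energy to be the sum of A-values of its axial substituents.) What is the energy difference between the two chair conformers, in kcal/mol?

C1 and C3 have the same parity, so for the trans isomer the two substituents are one axial and one equatorial in each chair.
Chair I (nitro axial, chloro equatorial): E = 1.13 kcal/mol.
Chair II (nitro equatorial, chloro axial): E = 0.55 kcal/mol.
ΔE = 1.13 − 0.55 = 0.58 kcal/mol; chair II is more stable.

0.58 kcal/mol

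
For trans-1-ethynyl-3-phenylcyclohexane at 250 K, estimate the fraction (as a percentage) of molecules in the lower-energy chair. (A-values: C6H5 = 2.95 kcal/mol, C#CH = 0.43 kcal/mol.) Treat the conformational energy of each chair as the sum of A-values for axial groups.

C1 and C3 have the same parity, so for the trans isomer the two substituents are one axial and one equatorial in each chair.
Chair I (phenyl axial, ethynyl equatorial): E = 2.95 kcal/mol; chair II (phenyl equatorial, ethynyl axial): E = 0.43 kcal/mol.
ΔG = 2.52 kcal/mol between the two chairs.
K = exp(ΔG/RT) with R = 1.987×10⁻³ kcal mol⁻¹ K⁻¹ and T = 250 K gives K ≈ 160.
Fraction in the lower-energy chair = K/(K+1) = 99.4%.

99.4%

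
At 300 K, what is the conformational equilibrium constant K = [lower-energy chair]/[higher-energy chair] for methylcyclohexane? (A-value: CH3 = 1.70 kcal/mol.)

One chair has the methyl group axial (E = 1.70 kcal/mol) and the other has it equatorial (E = 0).
ΔG = 1.70 kcal/mol between the two chairs.
K = exp(ΔG/RT) with R = 1.987×10⁻³ kcal mol⁻¹ K⁻¹ and T = 300 K gives K ≈ 17.3.

K ≈ 17.3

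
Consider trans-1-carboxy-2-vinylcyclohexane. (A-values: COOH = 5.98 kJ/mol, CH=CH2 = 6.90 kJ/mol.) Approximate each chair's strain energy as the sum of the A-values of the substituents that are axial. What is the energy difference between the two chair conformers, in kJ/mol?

12.88 kJ/mol

C1 and C2 have opposite parity, so for the trans isomer the two substituents are e,e in one chair and a,a in the other.
Chair I (carboxyl axial, vinyl axial): E = 12.88 kJ/mol.
Chair II (carboxyl equatorial, vinyl equatorial): E = 0.00 kJ/mol.
ΔE = 12.88 − 0.00 = 12.88 kJ/mol; chair II is more stable.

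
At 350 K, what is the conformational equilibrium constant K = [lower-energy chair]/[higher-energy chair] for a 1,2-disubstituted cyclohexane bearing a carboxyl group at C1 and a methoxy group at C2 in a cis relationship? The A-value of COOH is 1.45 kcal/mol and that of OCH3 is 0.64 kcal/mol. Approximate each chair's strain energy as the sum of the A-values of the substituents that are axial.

K ≈ 3.21

C1 and C2 have opposite parity, so for the cis isomer the two substituents are one axial and one equatorial in each chair.
Chair I (carboxyl axial, methoxy equatorial): E = 1.45 kcal/mol; chair II (carboxyl equatorial, methoxy axial): E = 0.64 kcal/mol.
ΔG = 0.81 kcal/mol between the two chairs.
K = exp(ΔG/RT) with R = 1.987×10⁻³ kcal mol⁻¹ K⁻¹ and T = 350 K gives K ≈ 3.21.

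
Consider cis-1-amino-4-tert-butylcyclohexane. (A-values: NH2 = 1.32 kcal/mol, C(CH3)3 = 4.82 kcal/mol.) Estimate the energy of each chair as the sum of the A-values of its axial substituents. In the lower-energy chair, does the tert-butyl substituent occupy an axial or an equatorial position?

equatorial

C1 and C4 have opposite parity, so for the cis isomer the two substituents are one axial and one equatorial in each chair.
Chair I (amino axial, tert-butyl equatorial): E = 1.32 kcal/mol.
Chair II (amino equatorial, tert-butyl axial): E = 4.82 kcal/mol.
Chair I is the more stable (lower-energy) conformer, and in that chair the tert-butyl group is equatorial.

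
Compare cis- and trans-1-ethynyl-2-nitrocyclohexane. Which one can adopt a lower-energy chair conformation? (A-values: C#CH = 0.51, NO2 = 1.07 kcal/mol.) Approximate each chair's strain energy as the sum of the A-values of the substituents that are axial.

trans

At 1,2 positions (parity opposite): cis → (a,e or e,a); trans → (e,e or a,a).
Best chair for cis: E = 0.51 kcal/mol; best chair for trans: E = 0.00 kcal/mol.
The trans isomer is lower by 0.51 kcal/mol.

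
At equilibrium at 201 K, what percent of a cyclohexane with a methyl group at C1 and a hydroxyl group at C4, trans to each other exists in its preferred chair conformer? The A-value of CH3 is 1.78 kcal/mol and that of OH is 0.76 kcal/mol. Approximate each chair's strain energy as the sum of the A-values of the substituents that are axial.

99.8%

C1 and C4 have opposite parity, so for the trans isomer the two substituents are e,e in one chair and a,a in the other.
Chair I (methyl axial, hydroxyl axial): E = 2.54 kcal/mol; chair II (methyl equatorial, hydroxyl equatorial): E = 0.00 kcal/mol.
ΔG = 2.54 kcal/mol between the two chairs.
K = exp(ΔG/RT) with R = 1.987×10⁻³ kcal mol⁻¹ K⁻¹ and T = 201 K gives K ≈ 578.
Fraction in the lower-energy chair = K/(K+1) = 99.8%.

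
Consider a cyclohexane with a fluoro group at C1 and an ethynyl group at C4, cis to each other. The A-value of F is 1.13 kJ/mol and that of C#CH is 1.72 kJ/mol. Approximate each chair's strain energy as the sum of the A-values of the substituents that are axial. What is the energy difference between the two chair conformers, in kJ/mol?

0.59 kJ/mol

C1 and C4 have opposite parity, so for the cis isomer the two substituents are one axial and one equatorial in each chair.
Chair I (fluoro axial, ethynyl equatorial): E = 1.13 kJ/mol.
Chair II (fluoro equatorial, ethynyl axial): E = 1.72 kJ/mol.
ΔE = 1.72 − 1.13 = 0.59 kJ/mol; chair I is more stable.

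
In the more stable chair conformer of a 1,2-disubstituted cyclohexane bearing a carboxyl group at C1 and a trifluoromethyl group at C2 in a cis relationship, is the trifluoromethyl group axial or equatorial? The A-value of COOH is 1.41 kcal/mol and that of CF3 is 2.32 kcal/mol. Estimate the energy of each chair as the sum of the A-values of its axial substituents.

equatorial

C1 and C2 have opposite parity, so for the cis isomer the two substituents are one axial and one equatorial in each chair.
Chair I (carboxyl axial, trifluoromethyl equatorial): E = 1.41 kcal/mol.
Chair II (carboxyl equatorial, trifluoromethyl axial): E = 2.32 kcal/mol.
Chair I is the more stable (lower-energy) conformer, and in that chair the trifluoromethyl group is equatorial.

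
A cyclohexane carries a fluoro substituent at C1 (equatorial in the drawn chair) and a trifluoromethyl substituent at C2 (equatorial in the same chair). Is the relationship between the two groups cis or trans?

trans

C1 and C2 have opposite parity, so their axial bonds point in opposite directions.
With opposite-parity carbons, two substituents on the same face are one axial and one equatorial; opposite faces give both axial or both equatorial.
Here the groups are equatorial/equatorial → opposite face → trans.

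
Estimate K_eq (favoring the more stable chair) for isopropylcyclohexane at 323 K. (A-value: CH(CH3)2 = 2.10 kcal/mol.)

One chair has the isopropyl group axial (E = 2.10 kcal/mol) and the other has it equatorial (E = 0).
ΔG = 2.10 kcal/mol between the two chairs.
K = exp(ΔG/RT) with R = 1.987×10⁻³ kcal mol⁻¹ K⁻¹ and T = 323 K gives K ≈ 26.4.

K ≈ 26.4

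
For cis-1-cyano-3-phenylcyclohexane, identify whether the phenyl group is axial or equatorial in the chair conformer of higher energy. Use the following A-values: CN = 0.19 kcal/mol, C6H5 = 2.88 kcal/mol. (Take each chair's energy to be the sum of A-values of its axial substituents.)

C1 and C3 have the same parity, so for the cis isomer the two substituents are e,e in one chair and a,a in the other.
Chair I (cyano axial, phenyl axial): E = 3.07 kcal/mol.
Chair II (cyano equatorial, phenyl equatorial): E = 0.00 kcal/mol.
Chair I is the less stable (higher-energy) conformer, and in that chair the phenyl group is axial.

axial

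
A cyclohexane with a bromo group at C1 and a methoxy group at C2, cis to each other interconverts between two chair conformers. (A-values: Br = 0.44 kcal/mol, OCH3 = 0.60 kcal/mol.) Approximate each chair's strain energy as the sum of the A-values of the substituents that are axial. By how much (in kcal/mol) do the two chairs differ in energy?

0.16 kcal/mol

C1 and C2 have opposite parity, so for the cis isomer the two substituents are one axial and one equatorial in each chair.
Chair I (bromo axial, methoxy equatorial): E = 0.44 kcal/mol.
Chair II (bromo equatorial, methoxy axial): E = 0.60 kcal/mol.
ΔE = 0.60 − 0.44 = 0.16 kcal/mol; chair I is more stable.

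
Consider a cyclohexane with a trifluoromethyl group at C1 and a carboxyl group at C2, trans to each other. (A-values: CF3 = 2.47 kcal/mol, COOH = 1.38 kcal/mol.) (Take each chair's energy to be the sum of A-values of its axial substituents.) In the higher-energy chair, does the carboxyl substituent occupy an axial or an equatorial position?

C1 and C2 have opposite parity, so for the trans isomer the two substituents are e,e in one chair and a,a in the other.
Chair I (trifluoromethyl axial, carboxyl axial): E = 3.85 kcal/mol.
Chair II (trifluoromethyl equatorial, carboxyl equatorial): E = 0.00 kcal/mol.
Chair I is the less stable (higher-energy) conformer, and in that chair the carboxyl group is axial.

axial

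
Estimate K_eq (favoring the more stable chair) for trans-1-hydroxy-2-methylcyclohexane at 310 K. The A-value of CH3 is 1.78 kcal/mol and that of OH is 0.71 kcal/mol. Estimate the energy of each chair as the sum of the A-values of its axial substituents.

C1 and C2 have opposite parity, so for the trans isomer the two substituents are e,e in one chair and a,a in the other.
Chair I (methyl axial, hydroxyl axial): E = 2.49 kcal/mol; chair II (methyl equatorial, hydroxyl equatorial): E = 0.00 kcal/mol.
ΔG = 2.49 kcal/mol between the two chairs.
K = exp(ΔG/RT) with R = 1.987×10⁻³ kcal mol⁻¹ K⁻¹ and T = 310 K gives K ≈ 57.

K ≈ 57.0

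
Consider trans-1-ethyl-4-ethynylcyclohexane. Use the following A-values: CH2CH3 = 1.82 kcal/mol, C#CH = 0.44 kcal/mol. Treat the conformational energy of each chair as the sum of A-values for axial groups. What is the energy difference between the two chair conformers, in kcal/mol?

2.26 kcal/mol

C1 and C4 have opposite parity, so for the trans isomer the two substituents are e,e in one chair and a,a in the other.
Chair I (ethyl axial, ethynyl axial): E = 2.26 kcal/mol.
Chair II (ethyl equatorial, ethynyl equatorial): E = 0.00 kcal/mol.
ΔE = 2.26 − 0.00 = 2.26 kcal/mol; chair II is more stable.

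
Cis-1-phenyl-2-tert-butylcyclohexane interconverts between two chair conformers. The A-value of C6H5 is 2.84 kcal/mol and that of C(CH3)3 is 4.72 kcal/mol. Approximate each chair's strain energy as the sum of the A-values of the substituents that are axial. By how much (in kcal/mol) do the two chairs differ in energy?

1.88 kcal/mol

C1 and C2 have opposite parity, so for the cis isomer the two substituents are one axial and one equatorial in each chair.
Chair I (phenyl axial, tert-butyl equatorial): E = 2.84 kcal/mol.
Chair II (phenyl equatorial, tert-butyl axial): E = 4.72 kcal/mol.
ΔE = 4.72 − 2.84 = 1.88 kcal/mol; chair I is more stable.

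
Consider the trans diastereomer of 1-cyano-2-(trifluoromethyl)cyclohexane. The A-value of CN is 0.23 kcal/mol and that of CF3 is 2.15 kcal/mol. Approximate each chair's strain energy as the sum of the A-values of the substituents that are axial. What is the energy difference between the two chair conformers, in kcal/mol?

C1 and C2 have opposite parity, so for the trans isomer the two substituents are e,e in one chair and a,a in the other.
Chair I (cyano axial, trifluoromethyl axial): E = 2.38 kcal/mol.
Chair II (cyano equatorial, trifluoromethyl equatorial): E = 0.00 kcal/mol.
ΔE = 2.38 − 0.00 = 2.38 kcal/mol; chair II is more stable.

2.38 kcal/mol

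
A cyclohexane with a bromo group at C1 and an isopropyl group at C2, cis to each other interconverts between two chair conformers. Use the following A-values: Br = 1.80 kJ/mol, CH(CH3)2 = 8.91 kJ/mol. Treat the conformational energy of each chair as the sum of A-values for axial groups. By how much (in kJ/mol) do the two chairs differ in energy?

C1 and C2 have opposite parity, so for the cis isomer the two substituents are one axial and one equatorial in each chair.
Chair I (bromo axial, isopropyl equatorial): E = 1.80 kJ/mol.
Chair II (bromo equatorial, isopropyl axial): E = 8.91 kJ/mol.
ΔE = 8.91 − 1.80 = 7.11 kJ/mol; chair I is more stable.

7.11 kJ/mol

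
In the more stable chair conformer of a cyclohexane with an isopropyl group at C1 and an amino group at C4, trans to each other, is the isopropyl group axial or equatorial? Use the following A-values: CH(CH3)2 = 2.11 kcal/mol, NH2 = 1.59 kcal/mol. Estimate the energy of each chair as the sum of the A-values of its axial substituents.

C1 and C4 have opposite parity, so for the trans isomer the two substituents are e,e in one chair and a,a in the other.
Chair I (isopropyl axial, amino axial): E = 3.70 kcal/mol.
Chair II (isopropyl equatorial, amino equatorial): E = 0.00 kcal/mol.
Chair II is the more stable (lower-energy) conformer, and in that chair the isopropyl group is equatorial.

equatorial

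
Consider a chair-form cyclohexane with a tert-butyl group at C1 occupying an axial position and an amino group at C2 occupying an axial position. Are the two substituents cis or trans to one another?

C1 and C2 have opposite parity, so their axial bonds point in opposite directions.
With opposite-parity carbons, two substituents on the same face are one axial and one equatorial; opposite faces give both axial or both equatorial.
Here the groups are axial/axial → opposite face → trans.

trans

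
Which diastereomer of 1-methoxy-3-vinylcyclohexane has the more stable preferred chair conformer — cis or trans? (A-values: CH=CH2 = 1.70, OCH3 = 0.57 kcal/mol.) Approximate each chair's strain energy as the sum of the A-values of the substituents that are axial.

At 1,3 positions (parity same): cis → (e,e or a,a); trans → (a,e or e,a).
Best chair for cis: E = 0.00 kcal/mol; best chair for trans: E = 0.57 kcal/mol.
The cis isomer is lower by 0.57 kcal/mol.

cis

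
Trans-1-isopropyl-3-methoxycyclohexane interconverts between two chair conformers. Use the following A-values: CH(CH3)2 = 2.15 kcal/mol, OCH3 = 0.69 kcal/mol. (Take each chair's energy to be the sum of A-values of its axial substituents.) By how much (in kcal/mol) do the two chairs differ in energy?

1.46 kcal/mol

C1 and C3 have the same parity, so for the trans isomer the two substituents are one axial and one equatorial in each chair.
Chair I (isopropyl axial, methoxy equatorial): E = 2.15 kcal/mol.
Chair II (isopropyl equatorial, methoxy axial): E = 0.69 kcal/mol.
ΔE = 2.15 − 0.69 = 1.46 kcal/mol; chair II is more stable.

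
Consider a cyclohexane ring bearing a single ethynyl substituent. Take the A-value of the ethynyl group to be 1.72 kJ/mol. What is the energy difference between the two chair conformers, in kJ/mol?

1.72 kJ/mol

A monosubstituted cyclohexane has one chair with the ethynyl group axial (E = A = 1.72 kJ/mol) and one with it equatorial (E = 0).
ΔE = 1.72 − 0 = 1.72 kJ/mol.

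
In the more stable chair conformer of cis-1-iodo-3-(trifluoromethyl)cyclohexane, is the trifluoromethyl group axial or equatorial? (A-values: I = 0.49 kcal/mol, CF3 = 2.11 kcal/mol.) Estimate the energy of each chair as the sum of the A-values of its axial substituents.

equatorial

C1 and C3 have the same parity, so for the cis isomer the two substituents are e,e in one chair and a,a in the other.
Chair I (iodo axial, trifluoromethyl axial): E = 2.60 kcal/mol.
Chair II (iodo equatorial, trifluoromethyl equatorial): E = 0.00 kcal/mol.
Chair II is the more stable (lower-energy) conformer, and in that chair the trifluoromethyl group is equatorial.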